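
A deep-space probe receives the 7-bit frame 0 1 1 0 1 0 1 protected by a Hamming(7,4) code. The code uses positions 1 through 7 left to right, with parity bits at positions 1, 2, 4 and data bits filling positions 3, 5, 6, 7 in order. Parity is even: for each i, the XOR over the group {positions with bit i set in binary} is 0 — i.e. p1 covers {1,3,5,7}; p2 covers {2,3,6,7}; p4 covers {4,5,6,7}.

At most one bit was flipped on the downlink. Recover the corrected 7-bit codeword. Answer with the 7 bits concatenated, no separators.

0100101

s1 (pos 1,3,5,7): 0⊕1⊕1⊕1 = 1
s2 (pos 2,3,6,7): 1⊕1⊕0⊕1 = 1
s4 (pos 4,5,6,7): 0⊕1⊕0⊕1 = 0
Syndrome s4…s1 = 011 → error at position 3.
Flip position 3: 0110101 → 0100101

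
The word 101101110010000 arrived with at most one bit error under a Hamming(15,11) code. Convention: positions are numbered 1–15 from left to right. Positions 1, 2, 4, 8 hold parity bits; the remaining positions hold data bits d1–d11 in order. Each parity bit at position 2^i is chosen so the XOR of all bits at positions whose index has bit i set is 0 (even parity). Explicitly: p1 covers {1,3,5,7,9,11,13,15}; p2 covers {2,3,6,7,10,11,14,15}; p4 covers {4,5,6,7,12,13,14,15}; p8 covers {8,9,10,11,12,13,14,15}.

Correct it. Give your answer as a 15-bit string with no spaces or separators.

s1 (pos 1,3,5,7,9,11,13,15): 1⊕1⊕0⊕1⊕0⊕1⊕0⊕0 = 0
s2 (pos 2,3,6,7,10,11,14,15): 0⊕1⊕1⊕1⊕0⊕1⊕0⊕0 = 0
s4 (pos 4,5,6,7,12,13,14,15): 1⊕0⊕1⊕1⊕0⊕0⊕0⊕0 = 1
s8 (pos 8,9,10,11,12,13,14,15): 1⊕0⊕0⊕1⊕0⊕0⊕0⊕0 = 0
Syndrome s8…s1 = 0100 → error at position 4.
Flip position 4: 101101110010000 → 101001110010000

101001110010000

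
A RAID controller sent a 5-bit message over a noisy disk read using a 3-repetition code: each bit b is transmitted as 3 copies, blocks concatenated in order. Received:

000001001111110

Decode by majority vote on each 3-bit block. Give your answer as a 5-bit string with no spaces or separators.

Block 1 (000): 0 ones → 0
Block 2 (001): 1 one → 0
Block 3 (001): 1 one → 0
Block 4 (111): 3 ones → 1
Block 5 (110): 2 ones → 1

00011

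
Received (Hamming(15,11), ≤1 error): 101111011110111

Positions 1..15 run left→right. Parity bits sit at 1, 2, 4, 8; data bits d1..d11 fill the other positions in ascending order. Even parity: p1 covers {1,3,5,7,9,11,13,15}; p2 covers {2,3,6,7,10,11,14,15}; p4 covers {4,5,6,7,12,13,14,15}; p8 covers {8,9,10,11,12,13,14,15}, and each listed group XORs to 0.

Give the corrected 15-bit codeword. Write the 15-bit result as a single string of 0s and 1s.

101111010110111

s1 (pos 1,3,5,7,9,11,13,15): 1⊕1⊕1⊕0⊕1⊕1⊕1⊕1 = 1
s2 (pos 2,3,6,7,10,11,14,15): 0⊕1⊕1⊕0⊕1⊕1⊕1⊕1 = 0
s4 (pos 4,5,6,7,12,13,14,15): 1⊕1⊕1⊕0⊕0⊕1⊕1⊕1 = 0
s8 (pos 8,9,10,11,12,13,14,15): 1⊕1⊕1⊕1⊕0⊕1⊕1⊕1 = 1
Syndrome s8…s1 = 1001 → error at position 9.
Flip position 9: 101111011110111 → 101111010110111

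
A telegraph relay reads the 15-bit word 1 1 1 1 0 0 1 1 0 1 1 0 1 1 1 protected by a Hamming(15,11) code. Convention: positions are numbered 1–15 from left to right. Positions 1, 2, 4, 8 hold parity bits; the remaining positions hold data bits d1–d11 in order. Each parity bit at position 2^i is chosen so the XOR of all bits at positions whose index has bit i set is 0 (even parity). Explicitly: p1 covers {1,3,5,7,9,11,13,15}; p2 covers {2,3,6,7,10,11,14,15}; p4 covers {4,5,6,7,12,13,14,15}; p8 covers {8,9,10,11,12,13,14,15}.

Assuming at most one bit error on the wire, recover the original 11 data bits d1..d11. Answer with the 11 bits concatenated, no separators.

s1 (pos 1,3,5,7,9,11,13,15): 1⊕1⊕0⊕1⊕0⊕1⊕1⊕1 = 0
s2 (pos 2,3,6,7,10,11,14,15): 1⊕1⊕0⊕1⊕1⊕1⊕1⊕1 = 1
s4 (pos 4,5,6,7,12,13,14,15): 1⊕0⊕0⊕1⊕0⊕1⊕1⊕1 = 1
s8 (pos 8,9,10,11,12,13,14,15): 1⊕0⊕1⊕1⊕0⊕1⊕1⊕1 = 0
Syndrome s8…s1 = 0110 → error at position 6.
Flip position 6: 111100110110111 → 111101110110111
Read data bits from positions 3,5,6,7,9,10,11,12,13,14,15: 10110110111

10110110111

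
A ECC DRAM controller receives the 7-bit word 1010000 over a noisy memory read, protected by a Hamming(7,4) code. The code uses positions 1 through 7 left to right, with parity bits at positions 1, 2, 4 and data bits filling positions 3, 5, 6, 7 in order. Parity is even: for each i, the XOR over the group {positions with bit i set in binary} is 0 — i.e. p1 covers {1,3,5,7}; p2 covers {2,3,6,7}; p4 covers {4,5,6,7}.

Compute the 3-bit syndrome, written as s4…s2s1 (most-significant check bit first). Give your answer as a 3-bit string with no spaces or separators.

s1 (pos 1,3,5,7): 1⊕1⊕0⊕0 = 0
s2 (pos 2,3,6,7): 0⊕1⊕0⊕0 = 1
s4 (pos 4,5,6,7): 0⊕0⊕0⊕0 = 0
Syndrome s4…s1 = 010 → error at position 2.

010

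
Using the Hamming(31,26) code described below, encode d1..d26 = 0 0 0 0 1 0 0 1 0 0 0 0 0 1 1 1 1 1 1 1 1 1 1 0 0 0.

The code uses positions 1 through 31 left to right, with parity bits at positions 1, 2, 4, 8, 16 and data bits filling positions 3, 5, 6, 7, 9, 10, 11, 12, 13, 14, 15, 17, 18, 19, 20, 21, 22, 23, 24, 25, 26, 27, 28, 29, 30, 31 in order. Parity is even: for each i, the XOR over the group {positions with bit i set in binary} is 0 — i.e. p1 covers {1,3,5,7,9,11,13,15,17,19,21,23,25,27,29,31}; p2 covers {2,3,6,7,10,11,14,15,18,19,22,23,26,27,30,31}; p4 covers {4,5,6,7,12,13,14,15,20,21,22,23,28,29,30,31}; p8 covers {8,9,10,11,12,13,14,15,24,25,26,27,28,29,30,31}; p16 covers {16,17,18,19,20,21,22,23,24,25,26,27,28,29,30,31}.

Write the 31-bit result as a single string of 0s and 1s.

0100000110010000001111111111000

Place data at non-parity positions: p1 p2 0 p4 0 0 0 p8 1 0 0 1 0 0 0 p16 0 0 1 1 1 1 1 1 1 1 1 1 0 0 0
p1 (pos 1,3,5,7,9,11,13,15,17,19,21,23,25,27,29,31): XOR of data positions = 0⊕0⊕0⊕1⊕0⊕0⊕0⊕0⊕1⊕1⊕1⊕1⊕1⊕0⊕0 = 0
p2 (pos 2,3,6,7,10,11,14,15,18,19,22,23,26,27,30,31): XOR of data positions = 0⊕0⊕0⊕0⊕0⊕0⊕0⊕0⊕1⊕1⊕1⊕1⊕1⊕0⊕0 = 1
p4 (pos 4,5,6,7,12,13,14,15,20,21,22,23,28,29,30,31): XOR of data positions = 0⊕0⊕0⊕1⊕0⊕0⊕0⊕1⊕1⊕1⊕1⊕1⊕0⊕0⊕0 = 0
p8 (pos 8,9,10,11,12,13,14,15,24,25,26,27,28,29,30,31): XOR of data positions = 1⊕0⊕0⊕1⊕0⊕0⊕0⊕1⊕1⊕1⊕1⊕1⊕0⊕0⊕0 = 1
p16 (pos 16,17,18,19,20,21,22,23,24,25,26,27,28,29,30,31): XOR of data positions = 0⊕0⊕1⊕1⊕1⊕1⊕1⊕1⊕1⊕1⊕1⊕1⊕0⊕0⊕0 = 0
Codeword: 0100000110010000001111111111000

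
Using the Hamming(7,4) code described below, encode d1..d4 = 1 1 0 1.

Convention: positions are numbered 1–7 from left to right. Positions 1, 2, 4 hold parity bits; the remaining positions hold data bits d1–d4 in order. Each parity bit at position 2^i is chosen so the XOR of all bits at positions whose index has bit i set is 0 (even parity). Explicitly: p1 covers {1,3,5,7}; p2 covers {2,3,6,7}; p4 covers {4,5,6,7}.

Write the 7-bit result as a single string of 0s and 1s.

Place data at non-parity positions: p1 p2 1 p4 1 0 1
p1 (pos 1,3,5,7): XOR of data positions = 1⊕1⊕1 = 1
p2 (pos 2,3,6,7): XOR of data positions = 1⊕0⊕1 = 0
p4 (pos 4,5,6,7): XOR of data positions = 1⊕0⊕1 = 0
Codeword: 1010101

1010101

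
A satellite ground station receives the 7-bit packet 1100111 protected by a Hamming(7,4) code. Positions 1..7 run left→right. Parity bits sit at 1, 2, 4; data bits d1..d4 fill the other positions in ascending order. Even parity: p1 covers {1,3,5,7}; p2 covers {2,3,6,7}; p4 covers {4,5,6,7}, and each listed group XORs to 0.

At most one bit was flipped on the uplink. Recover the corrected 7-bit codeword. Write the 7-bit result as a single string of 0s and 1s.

1100110

s1 (pos 1,3,5,7): 1⊕0⊕1⊕1 = 1
s2 (pos 2,3,6,7): 1⊕0⊕1⊕1 = 1
s4 (pos 4,5,6,7): 0⊕1⊕1⊕1 = 1
Syndrome s4…s1 = 111 → error at position 7.
Flip position 7: 1100111 → 1100110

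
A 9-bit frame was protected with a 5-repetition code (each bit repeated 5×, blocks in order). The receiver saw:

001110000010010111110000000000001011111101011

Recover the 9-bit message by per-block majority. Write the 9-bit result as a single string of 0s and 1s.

100100011

Block 1 (00111): 3 ones → 1
Block 2 (00000): 0 ones → 0
Block 3 (10010): 2 ones → 0
Block 4 (11111): 5 ones → 1
Block 5 (00000): 0 ones → 0
Block 6 (00000): 0 ones → 0
Block 7 (00101): 2 ones → 0
Block 8 (11111): 5 ones → 1
Block 9 (01011): 3 ones → 1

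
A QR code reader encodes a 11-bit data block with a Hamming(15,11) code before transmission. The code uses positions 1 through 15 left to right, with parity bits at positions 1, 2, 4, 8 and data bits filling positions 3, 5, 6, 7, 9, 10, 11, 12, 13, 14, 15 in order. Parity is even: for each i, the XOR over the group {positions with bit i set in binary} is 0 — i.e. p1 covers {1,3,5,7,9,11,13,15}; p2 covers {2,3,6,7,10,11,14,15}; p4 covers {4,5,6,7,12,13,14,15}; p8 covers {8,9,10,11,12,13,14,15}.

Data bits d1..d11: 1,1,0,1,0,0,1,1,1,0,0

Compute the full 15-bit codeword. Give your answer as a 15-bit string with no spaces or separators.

111010110011100

Place data at non-parity positions: p1 p2 1 p4 1 0 1 p8 0 0 1 1 1 0 0
p1 (pos 1,3,5,7,9,11,13,15): XOR of data positions = 1⊕1⊕1⊕0⊕1⊕1⊕0 = 1
p2 (pos 2,3,6,7,10,11,14,15): XOR of data positions = 1⊕0⊕1⊕0⊕1⊕0⊕0 = 1
p4 (pos 4,5,6,7,12,13,14,15): XOR of data positions = 1⊕0⊕1⊕1⊕1⊕0⊕0 = 0
p8 (pos 8,9,10,11,12,13,14,15): XOR of data positions = 0⊕0⊕1⊕1⊕1⊕0⊕0 = 1
Codeword: 111010110011100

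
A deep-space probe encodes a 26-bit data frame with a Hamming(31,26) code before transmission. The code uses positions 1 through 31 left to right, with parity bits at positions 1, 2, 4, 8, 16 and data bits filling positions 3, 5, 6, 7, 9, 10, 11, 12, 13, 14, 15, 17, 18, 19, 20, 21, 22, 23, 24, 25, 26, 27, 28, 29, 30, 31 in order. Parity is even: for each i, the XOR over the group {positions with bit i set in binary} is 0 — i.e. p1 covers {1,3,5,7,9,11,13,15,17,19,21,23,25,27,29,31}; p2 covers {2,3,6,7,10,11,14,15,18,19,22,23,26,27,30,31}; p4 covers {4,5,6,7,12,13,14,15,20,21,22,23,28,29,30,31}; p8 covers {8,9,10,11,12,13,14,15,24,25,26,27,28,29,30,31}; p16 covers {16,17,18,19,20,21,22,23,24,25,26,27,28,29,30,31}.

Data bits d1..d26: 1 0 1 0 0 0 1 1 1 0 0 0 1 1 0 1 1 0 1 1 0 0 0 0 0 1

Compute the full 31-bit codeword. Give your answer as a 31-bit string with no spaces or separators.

Place data at non-parity positions: p1 p2 1 p4 0 1 0 p8 0 0 1 1 1 0 0 p16 0 1 1 0 1 1 0 1 1 0 0 0 0 0 1
p1 (pos 1,3,5,7,9,11,13,15,17,19,21,23,25,27,29,31): XOR of data positions = 1⊕0⊕0⊕0⊕1⊕1⊕0⊕0⊕1⊕1⊕0⊕1⊕0⊕0⊕1 = 1
p2 (pos 2,3,6,7,10,11,14,15,18,19,22,23,26,27,30,31): XOR of data positions = 1⊕1⊕0⊕0⊕1⊕0⊕0⊕1⊕1⊕1⊕0⊕0⊕0⊕0⊕1 = 1
p4 (pos 4,5,6,7,12,13,14,15,20,21,22,23,28,29,30,31): XOR of data positions = 0⊕1⊕0⊕1⊕1⊕0⊕0⊕0⊕1⊕1⊕0⊕0⊕0⊕0⊕1 = 0
p8 (pos 8,9,10,11,12,13,14,15,24,25,26,27,28,29,30,31): XOR of data positions = 0⊕0⊕1⊕1⊕1⊕0⊕0⊕1⊕1⊕0⊕0⊕0⊕0⊕0⊕1 = 0
p16 (pos 16,17,18,19,20,21,22,23,24,25,26,27,28,29,30,31): XOR of data positions = 0⊕1⊕1⊕0⊕1⊕1⊕0⊕1⊕1⊕0⊕0⊕0⊕0⊕0⊕1 = 1
Codeword: 1110010000111001011011011000001

1110010000111001011011011000001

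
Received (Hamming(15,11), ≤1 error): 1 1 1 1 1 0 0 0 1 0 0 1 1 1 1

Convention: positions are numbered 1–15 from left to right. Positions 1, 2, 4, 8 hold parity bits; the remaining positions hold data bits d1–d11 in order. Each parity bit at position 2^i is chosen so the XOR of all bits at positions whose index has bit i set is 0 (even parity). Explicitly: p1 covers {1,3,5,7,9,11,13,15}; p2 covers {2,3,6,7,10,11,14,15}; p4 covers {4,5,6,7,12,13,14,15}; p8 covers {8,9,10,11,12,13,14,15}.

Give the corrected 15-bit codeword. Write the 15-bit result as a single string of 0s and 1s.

111110011001111

s1 (pos 1,3,5,7,9,11,13,15): 1⊕1⊕1⊕0⊕1⊕0⊕1⊕1 = 0
s2 (pos 2,3,6,7,10,11,14,15): 1⊕1⊕0⊕0⊕0⊕0⊕1⊕1 = 0
s4 (pos 4,5,6,7,12,13,14,15): 1⊕1⊕0⊕0⊕1⊕1⊕1⊕1 = 0
s8 (pos 8,9,10,11,12,13,14,15): 0⊕1⊕0⊕0⊕1⊕1⊕1⊕1 = 1
Syndrome s8…s1 = 1000 → error at position 8.
Flip position 8: 111110001001111 → 111110011001111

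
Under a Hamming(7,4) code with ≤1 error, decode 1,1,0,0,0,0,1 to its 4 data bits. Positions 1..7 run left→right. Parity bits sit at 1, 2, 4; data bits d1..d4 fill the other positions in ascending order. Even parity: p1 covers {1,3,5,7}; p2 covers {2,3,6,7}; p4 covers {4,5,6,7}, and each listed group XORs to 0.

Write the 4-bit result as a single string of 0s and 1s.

0001

s1 (pos 1,3,5,7): 1⊕0⊕0⊕1 = 0
s2 (pos 2,3,6,7): 1⊕0⊕0⊕1 = 0
s4 (pos 4,5,6,7): 0⊕0⊕0⊕1 = 1
Syndrome s4…s1 = 100 → error at position 4.
Flip position 4: 1100001 → 1101001
Read data bits from positions 3,5,6,7: 0001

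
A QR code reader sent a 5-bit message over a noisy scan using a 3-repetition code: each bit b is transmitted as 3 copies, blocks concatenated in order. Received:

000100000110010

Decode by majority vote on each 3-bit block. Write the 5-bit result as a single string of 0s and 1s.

00010

Block 1 (000): 0 ones → 0
Block 2 (100): 1 one → 0
Block 3 (000): 0 ones → 0
Block 4 (110): 2 ones → 1
Block 5 (010): 1 one → 0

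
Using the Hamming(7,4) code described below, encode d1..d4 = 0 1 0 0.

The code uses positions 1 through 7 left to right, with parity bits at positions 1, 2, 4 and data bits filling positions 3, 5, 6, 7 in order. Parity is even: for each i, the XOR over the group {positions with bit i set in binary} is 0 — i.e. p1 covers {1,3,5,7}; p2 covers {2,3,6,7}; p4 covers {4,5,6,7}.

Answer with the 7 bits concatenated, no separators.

1001100

Place data at non-parity positions: p1 p2 0 p4 1 0 0
p1 (pos 1,3,5,7): XOR of data positions = 0⊕1⊕0 = 1
p2 (pos 2,3,6,7): XOR of data positions = 0⊕0⊕0 = 0
p4 (pos 4,5,6,7): XOR of data positions = 1⊕0⊕0 = 1
Codeword: 1001100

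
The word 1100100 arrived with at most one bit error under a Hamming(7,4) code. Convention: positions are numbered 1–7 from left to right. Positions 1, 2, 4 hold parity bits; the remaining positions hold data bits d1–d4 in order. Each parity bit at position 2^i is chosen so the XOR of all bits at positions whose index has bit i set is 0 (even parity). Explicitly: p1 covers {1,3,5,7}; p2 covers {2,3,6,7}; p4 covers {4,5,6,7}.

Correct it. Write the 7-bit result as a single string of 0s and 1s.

1100110

s1 (pos 1,3,5,7): 1⊕0⊕1⊕0 = 0
s2 (pos 2,3,6,7): 1⊕0⊕0⊕0 = 1
s4 (pos 4,5,6,7): 0⊕1⊕0⊕0 = 1
Syndrome s4…s1 = 110 → error at position 6.
Flip position 6: 1100100 → 1100110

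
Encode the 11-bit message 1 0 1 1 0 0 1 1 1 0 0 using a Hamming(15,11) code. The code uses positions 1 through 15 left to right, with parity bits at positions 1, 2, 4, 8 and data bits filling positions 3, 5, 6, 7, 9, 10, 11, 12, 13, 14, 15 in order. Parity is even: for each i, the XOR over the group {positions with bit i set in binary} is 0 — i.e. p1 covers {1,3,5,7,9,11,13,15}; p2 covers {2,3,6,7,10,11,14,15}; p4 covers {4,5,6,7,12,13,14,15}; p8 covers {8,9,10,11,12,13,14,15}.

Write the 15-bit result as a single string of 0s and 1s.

Place data at non-parity positions: p1 p2 1 p4 0 1 1 p8 0 0 1 1 1 0 0
p1 (pos 1,3,5,7,9,11,13,15): XOR of data positions = 1⊕0⊕1⊕0⊕1⊕1⊕0 = 0
p2 (pos 2,3,6,7,10,11,14,15): XOR of data positions = 1⊕1⊕1⊕0⊕1⊕0⊕0 = 0
p4 (pos 4,5,6,7,12,13,14,15): XOR of data positions = 0⊕1⊕1⊕1⊕1⊕0⊕0 = 0
p8 (pos 8,9,10,11,12,13,14,15): XOR of data positions = 0⊕0⊕1⊕1⊕1⊕0⊕0 = 1
Codeword: 001001110011100

001001110011100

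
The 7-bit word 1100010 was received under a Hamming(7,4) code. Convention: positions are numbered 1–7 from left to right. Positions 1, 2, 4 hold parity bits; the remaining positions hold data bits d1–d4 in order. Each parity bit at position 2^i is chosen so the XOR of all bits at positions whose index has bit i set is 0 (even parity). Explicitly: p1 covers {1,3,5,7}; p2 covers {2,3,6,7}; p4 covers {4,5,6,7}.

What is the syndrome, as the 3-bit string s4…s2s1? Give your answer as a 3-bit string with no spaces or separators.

s1 (pos 1,3,5,7): 1⊕0⊕0⊕0 = 1
s2 (pos 2,3,6,7): 1⊕0⊕1⊕0 = 0
s4 (pos 4,5,6,7): 0⊕0⊕1⊕0 = 1
Syndrome s4…s1 = 101 → error at position 5.

101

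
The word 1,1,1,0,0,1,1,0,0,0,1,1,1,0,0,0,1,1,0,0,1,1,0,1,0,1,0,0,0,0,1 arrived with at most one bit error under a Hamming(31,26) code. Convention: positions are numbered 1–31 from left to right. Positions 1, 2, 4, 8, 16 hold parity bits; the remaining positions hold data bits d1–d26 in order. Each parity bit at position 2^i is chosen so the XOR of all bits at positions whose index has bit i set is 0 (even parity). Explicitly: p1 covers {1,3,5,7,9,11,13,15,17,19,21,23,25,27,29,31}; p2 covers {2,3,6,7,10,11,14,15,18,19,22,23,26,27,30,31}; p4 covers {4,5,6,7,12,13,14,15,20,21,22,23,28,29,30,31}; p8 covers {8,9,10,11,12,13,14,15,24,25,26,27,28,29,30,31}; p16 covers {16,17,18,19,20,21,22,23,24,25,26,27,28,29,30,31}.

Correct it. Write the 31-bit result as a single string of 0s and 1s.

1110011000111000110010010100001

s1 (pos 1,3,5,7,9,11,13,15,17,19,21,23,25,27,29,31): 1⊕1⊕0⊕1⊕0⊕1⊕1⊕0⊕1⊕0⊕1⊕0⊕0⊕0⊕0⊕1 = 0
s2 (pos 2,3,6,7,10,11,14,15,18,19,22,23,26,27,30,31): 1⊕1⊕1⊕1⊕0⊕1⊕0⊕0⊕1⊕0⊕1⊕0⊕1⊕0⊕0⊕1 = 1
s4 (pos 4,5,6,7,12,13,14,15,20,21,22,23,28,29,30,31): 0⊕0⊕1⊕1⊕1⊕1⊕0⊕0⊕0⊕1⊕1⊕0⊕0⊕0⊕0⊕1 = 1
s8 (pos 8,9,10,11,12,13,14,15,24,25,26,27,28,29,30,31): 0⊕0⊕0⊕1⊕1⊕1⊕0⊕0⊕1⊕0⊕1⊕0⊕0⊕0⊕0⊕1 = 0
s16 (pos 16,17,18,19,20,21,22,23,24,25,26,27,28,29,30,31): 0⊕1⊕1⊕0⊕0⊕1⊕1⊕0⊕1⊕0⊕1⊕0⊕0⊕0⊕0⊕1 = 1
Syndrome s16…s1 = 10110 → error at position 22.
Flip position 22: 1110011000111000110011010100001 → 1110011000111000110010010100001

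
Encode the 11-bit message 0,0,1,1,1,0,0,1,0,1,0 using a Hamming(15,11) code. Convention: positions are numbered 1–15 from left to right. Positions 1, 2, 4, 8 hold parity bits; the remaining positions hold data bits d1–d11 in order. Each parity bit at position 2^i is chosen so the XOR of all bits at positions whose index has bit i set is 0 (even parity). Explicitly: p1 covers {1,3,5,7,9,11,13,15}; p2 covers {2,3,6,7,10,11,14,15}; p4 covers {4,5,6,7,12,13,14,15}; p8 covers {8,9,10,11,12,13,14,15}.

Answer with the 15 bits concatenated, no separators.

Place data at non-parity positions: p1 p2 0 p4 0 1 1 p8 1 0 0 1 0 1 0
p1 (pos 1,3,5,7,9,11,13,15): XOR of data positions = 0⊕0⊕1⊕1⊕0⊕0⊕0 = 0
p2 (pos 2,3,6,7,10,11,14,15): XOR of data positions = 0⊕1⊕1⊕0⊕0⊕1⊕0 = 1
p4 (pos 4,5,6,7,12,13,14,15): XOR of data positions = 0⊕1⊕1⊕1⊕0⊕1⊕0 = 0
p8 (pos 8,9,10,11,12,13,14,15): XOR of data positions = 1⊕0⊕0⊕1⊕0⊕1⊕0 = 1
Codeword: 010001111001010

010001111001010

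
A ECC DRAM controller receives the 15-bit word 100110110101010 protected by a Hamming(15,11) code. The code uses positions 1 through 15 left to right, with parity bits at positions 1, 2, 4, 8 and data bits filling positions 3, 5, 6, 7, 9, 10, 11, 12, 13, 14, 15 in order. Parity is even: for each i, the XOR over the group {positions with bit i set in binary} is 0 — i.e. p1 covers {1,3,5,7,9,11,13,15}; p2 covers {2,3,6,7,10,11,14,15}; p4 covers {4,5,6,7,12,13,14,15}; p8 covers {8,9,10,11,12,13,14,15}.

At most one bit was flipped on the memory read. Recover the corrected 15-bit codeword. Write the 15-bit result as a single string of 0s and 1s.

s1 (pos 1,3,5,7,9,11,13,15): 1⊕0⊕1⊕1⊕0⊕0⊕0⊕0 = 1
s2 (pos 2,3,6,7,10,11,14,15): 0⊕0⊕0⊕1⊕1⊕0⊕1⊕0 = 1
s4 (pos 4,5,6,7,12,13,14,15): 1⊕1⊕0⊕1⊕1⊕0⊕1⊕0 = 1
s8 (pos 8,9,10,11,12,13,14,15): 1⊕0⊕1⊕0⊕1⊕0⊕1⊕0 = 0
Syndrome s8…s1 = 0111 → error at position 7.
Flip position 7: 100110110101010 → 100110010101010

100110010101010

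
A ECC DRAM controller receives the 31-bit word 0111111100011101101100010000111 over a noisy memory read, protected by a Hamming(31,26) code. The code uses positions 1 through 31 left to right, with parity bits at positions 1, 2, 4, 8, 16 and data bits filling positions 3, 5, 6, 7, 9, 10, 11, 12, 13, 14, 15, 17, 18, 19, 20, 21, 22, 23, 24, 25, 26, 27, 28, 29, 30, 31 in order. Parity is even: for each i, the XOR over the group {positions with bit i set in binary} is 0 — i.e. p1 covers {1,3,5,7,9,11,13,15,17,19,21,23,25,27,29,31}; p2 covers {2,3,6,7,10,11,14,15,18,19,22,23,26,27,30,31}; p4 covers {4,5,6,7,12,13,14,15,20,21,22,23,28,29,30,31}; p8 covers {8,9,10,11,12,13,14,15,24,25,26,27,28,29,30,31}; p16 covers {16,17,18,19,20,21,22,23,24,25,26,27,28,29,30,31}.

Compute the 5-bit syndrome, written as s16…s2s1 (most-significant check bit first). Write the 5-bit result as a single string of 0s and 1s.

00100

s1 (pos 1,3,5,7,9,11,13,15,17,19,21,23,25,27,29,31): 0⊕1⊕1⊕1⊕0⊕0⊕1⊕0⊕1⊕1⊕0⊕0⊕0⊕0⊕1⊕1 = 0
s2 (pos 2,3,6,7,10,11,14,15,18,19,22,23,26,27,30,31): 1⊕1⊕1⊕1⊕0⊕0⊕1⊕0⊕0⊕1⊕0⊕0⊕0⊕0⊕1⊕1 = 0
s4 (pos 4,5,6,7,12,13,14,15,20,21,22,23,28,29,30,31): 1⊕1⊕1⊕1⊕1⊕1⊕1⊕0⊕1⊕0⊕0⊕0⊕0⊕1⊕1⊕1 = 1
s8 (pos 8,9,10,11,12,13,14,15,24,25,26,27,28,29,30,31): 1⊕0⊕0⊕0⊕1⊕1⊕1⊕0⊕1⊕0⊕0⊕0⊕0⊕1⊕1⊕1 = 0
s16 (pos 16,17,18,19,20,21,22,23,24,25,26,27,28,29,30,31): 1⊕1⊕0⊕1⊕1⊕0⊕0⊕0⊕1⊕0⊕0⊕0⊕0⊕1⊕1⊕1 = 0
Syndrome s16…s1 = 00100 → error at position 4.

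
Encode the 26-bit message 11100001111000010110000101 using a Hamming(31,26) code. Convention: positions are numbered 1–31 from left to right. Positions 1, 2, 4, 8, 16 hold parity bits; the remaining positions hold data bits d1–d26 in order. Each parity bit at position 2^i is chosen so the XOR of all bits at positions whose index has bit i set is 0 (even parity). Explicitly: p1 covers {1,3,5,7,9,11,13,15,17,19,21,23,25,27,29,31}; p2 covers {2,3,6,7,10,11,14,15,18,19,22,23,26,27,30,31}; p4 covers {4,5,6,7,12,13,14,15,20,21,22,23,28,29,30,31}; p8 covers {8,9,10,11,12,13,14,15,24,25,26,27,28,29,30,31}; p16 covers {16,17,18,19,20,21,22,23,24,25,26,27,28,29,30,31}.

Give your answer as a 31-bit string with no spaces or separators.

0010110100011111000010110000101

Place data at non-parity positions: p1 p2 1 p4 1 1 0 p8 0 0 0 1 1 1 1 p16 0 0 0 0 1 0 1 1 0 0 0 0 1 0 1
p1 (pos 1,3,5,7,9,11,13,15,17,19,21,23,25,27,29,31): XOR of data positions = 1⊕1⊕0⊕0⊕0⊕1⊕1⊕0⊕0⊕1⊕1⊕0⊕0⊕1⊕1 = 0
p2 (pos 2,3,6,7,10,11,14,15,18,19,22,23,26,27,30,31): XOR of data positions = 1⊕1⊕0⊕0⊕0⊕1⊕1⊕0⊕0⊕0⊕1⊕0⊕0⊕0⊕1 = 0
p4 (pos 4,5,6,7,12,13,14,15,20,21,22,23,28,29,30,31): XOR of data positions = 1⊕1⊕0⊕1⊕1⊕1⊕1⊕0⊕1⊕0⊕1⊕0⊕1⊕0⊕1 = 0
p8 (pos 8,9,10,11,12,13,14,15,24,25,26,27,28,29,30,31): XOR of data positions = 0⊕0⊕0⊕1⊕1⊕1⊕1⊕1⊕0⊕0⊕0⊕0⊕1⊕0⊕1 = 1
p16 (pos 16,17,18,19,20,21,22,23,24,25,26,27,28,29,30,31): XOR of data positions = 0⊕0⊕0⊕0⊕1⊕0⊕1⊕1⊕0⊕0⊕0⊕0⊕1⊕0⊕1 = 1
Codeword: 0010110100011111000010110000101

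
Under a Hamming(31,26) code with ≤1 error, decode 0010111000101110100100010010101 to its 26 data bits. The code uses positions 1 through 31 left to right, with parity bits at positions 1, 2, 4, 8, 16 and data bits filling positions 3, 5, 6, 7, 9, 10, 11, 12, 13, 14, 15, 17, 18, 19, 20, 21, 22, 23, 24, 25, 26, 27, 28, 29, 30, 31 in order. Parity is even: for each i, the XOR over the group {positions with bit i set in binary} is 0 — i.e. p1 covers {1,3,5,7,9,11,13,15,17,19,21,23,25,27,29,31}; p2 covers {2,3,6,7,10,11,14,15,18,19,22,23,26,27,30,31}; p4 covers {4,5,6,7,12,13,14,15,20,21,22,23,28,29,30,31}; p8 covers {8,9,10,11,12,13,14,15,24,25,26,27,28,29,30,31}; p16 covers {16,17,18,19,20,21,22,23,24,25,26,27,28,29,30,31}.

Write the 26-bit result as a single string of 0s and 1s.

11110010111100100010010101

s1 (pos 1,3,5,7,9,11,13,15,17,19,21,23,25,27,29,31): 0⊕1⊕1⊕1⊕0⊕1⊕1⊕1⊕1⊕0⊕0⊕0⊕0⊕1⊕1⊕1 = 0
s2 (pos 2,3,6,7,10,11,14,15,18,19,22,23,26,27,30,31): 0⊕1⊕1⊕1⊕0⊕1⊕1⊕1⊕0⊕0⊕0⊕0⊕0⊕1⊕0⊕1 = 0
s4 (pos 4,5,6,7,12,13,14,15,20,21,22,23,28,29,30,31): 0⊕1⊕1⊕1⊕0⊕1⊕1⊕1⊕1⊕0⊕0⊕0⊕0⊕1⊕0⊕1 = 1
s8 (pos 8,9,10,11,12,13,14,15,24,25,26,27,28,29,30,31): 0⊕0⊕0⊕1⊕0⊕1⊕1⊕1⊕1⊕0⊕0⊕1⊕0⊕1⊕0⊕1 = 0
s16 (pos 16,17,18,19,20,21,22,23,24,25,26,27,28,29,30,31): 0⊕1⊕0⊕0⊕1⊕0⊕0⊕0⊕1⊕0⊕0⊕1⊕0⊕1⊕0⊕1 = 0
Syndrome s16…s1 = 00100 → error at position 4.
Flip position 4: 0010111000101110100100010010101 → 0011111000101110100100010010101
Read data bits from positions 3,5,6,7,9,10,11,12,13,14,15,17,18,19,20,21,22,23,24,25,26,27,28,29,30,31: 11110010111100100010010101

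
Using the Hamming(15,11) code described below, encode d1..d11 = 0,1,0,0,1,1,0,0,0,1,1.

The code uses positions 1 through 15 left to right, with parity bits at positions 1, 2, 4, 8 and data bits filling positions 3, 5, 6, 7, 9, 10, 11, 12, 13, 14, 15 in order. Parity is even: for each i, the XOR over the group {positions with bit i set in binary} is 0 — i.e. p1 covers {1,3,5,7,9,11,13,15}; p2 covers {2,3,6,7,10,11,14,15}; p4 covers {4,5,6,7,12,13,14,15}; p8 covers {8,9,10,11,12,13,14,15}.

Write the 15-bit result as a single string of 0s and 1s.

110110001100011

Place data at non-parity positions: p1 p2 0 p4 1 0 0 p8 1 1 0 0 0 1 1
p1 (pos 1,3,5,7,9,11,13,15): XOR of data positions = 0⊕1⊕0⊕1⊕0⊕0⊕1 = 1
p2 (pos 2,3,6,7,10,11,14,15): XOR of data positions = 0⊕0⊕0⊕1⊕0⊕1⊕1 = 1
p4 (pos 4,5,6,7,12,13,14,15): XOR of data positions = 1⊕0⊕0⊕0⊕0⊕1⊕1 = 1
p8 (pos 8,9,10,11,12,13,14,15): XOR of data positions = 1⊕1⊕0⊕0⊕0⊕1⊕1 = 0
Codeword: 110110001100011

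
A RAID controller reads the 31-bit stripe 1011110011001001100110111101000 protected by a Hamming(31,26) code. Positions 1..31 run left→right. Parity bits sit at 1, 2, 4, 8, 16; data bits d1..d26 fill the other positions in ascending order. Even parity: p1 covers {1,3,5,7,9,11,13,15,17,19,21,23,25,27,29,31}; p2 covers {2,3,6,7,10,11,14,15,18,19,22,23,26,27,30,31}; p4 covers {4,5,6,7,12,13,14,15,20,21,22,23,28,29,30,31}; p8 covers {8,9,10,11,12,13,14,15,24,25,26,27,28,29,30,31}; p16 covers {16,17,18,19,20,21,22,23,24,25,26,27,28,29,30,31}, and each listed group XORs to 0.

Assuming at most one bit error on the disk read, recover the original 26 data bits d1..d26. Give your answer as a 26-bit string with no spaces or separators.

11101100100100110111111000

s1 (pos 1,3,5,7,9,11,13,15,17,19,21,23,25,27,29,31): 1⊕1⊕1⊕0⊕1⊕0⊕1⊕0⊕1⊕0⊕1⊕1⊕1⊕0⊕0⊕0 = 1
s2 (pos 2,3,6,7,10,11,14,15,18,19,22,23,26,27,30,31): 0⊕1⊕1⊕0⊕1⊕0⊕0⊕0⊕0⊕0⊕0⊕1⊕1⊕0⊕0⊕0 = 1
s4 (pos 4,5,6,7,12,13,14,15,20,21,22,23,28,29,30,31): 1⊕1⊕1⊕0⊕0⊕1⊕0⊕0⊕1⊕1⊕0⊕1⊕1⊕0⊕0⊕0 = 0
s8 (pos 8,9,10,11,12,13,14,15,24,25,26,27,28,29,30,31): 0⊕1⊕1⊕0⊕0⊕1⊕0⊕0⊕1⊕1⊕1⊕0⊕1⊕0⊕0⊕0 = 1
s16 (pos 16,17,18,19,20,21,22,23,24,25,26,27,28,29,30,31): 1⊕1⊕0⊕0⊕1⊕1⊕0⊕1⊕1⊕1⊕1⊕0⊕1⊕0⊕0⊕0 = 1
Syndrome s16…s1 = 11011 → error at position 27.
Flip position 27: 1011110011001001100110111101000 → 1011110011001001100110111111000
Read data bits from positions 3,5,6,7,9,10,11,12,13,14,15,17,18,19,20,21,22,23,24,25,26,27,28,29,30,31: 11101100100100110111111000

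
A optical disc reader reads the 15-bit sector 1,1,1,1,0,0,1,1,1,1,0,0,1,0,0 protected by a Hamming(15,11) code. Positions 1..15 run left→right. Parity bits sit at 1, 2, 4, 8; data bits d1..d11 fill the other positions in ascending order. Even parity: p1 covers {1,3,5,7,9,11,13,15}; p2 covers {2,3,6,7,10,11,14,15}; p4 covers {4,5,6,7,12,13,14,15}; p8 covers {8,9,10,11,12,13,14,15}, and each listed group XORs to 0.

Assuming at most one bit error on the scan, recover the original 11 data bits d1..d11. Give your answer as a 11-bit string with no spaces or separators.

11011100100

s1 (pos 1,3,5,7,9,11,13,15): 1⊕1⊕0⊕1⊕1⊕0⊕1⊕0 = 1
s2 (pos 2,3,6,7,10,11,14,15): 1⊕1⊕0⊕1⊕1⊕0⊕0⊕0 = 0
s4 (pos 4,5,6,7,12,13,14,15): 1⊕0⊕0⊕1⊕0⊕1⊕0⊕0 = 1
s8 (pos 8,9,10,11,12,13,14,15): 1⊕1⊕1⊕0⊕0⊕1⊕0⊕0 = 0
Syndrome s8…s1 = 0101 → error at position 5.
Flip position 5: 111100111100100 → 111110111100100
Read data bits from positions 3,5,6,7,9,10,11,12,13,14,15: 11011100100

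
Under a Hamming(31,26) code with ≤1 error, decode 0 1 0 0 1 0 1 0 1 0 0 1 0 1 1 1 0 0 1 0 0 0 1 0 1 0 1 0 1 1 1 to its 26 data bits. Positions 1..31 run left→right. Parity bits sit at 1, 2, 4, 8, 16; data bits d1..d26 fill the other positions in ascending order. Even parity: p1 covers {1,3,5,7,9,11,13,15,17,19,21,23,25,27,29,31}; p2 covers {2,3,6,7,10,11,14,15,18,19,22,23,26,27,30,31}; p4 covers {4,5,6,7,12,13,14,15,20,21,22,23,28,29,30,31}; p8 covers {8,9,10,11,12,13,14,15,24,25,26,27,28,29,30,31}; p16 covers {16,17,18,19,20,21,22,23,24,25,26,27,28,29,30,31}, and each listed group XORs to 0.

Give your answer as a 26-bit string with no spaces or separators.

01011001001001000101010111

s1 (pos 1,3,5,7,9,11,13,15,17,19,21,23,25,27,29,31): 0⊕0⊕1⊕1⊕1⊕0⊕0⊕1⊕0⊕1⊕0⊕1⊕1⊕1⊕1⊕1 = 0
s2 (pos 2,3,6,7,10,11,14,15,18,19,22,23,26,27,30,31): 1⊕0⊕0⊕1⊕0⊕0⊕1⊕1⊕0⊕1⊕0⊕1⊕0⊕1⊕1⊕1 = 1
s4 (pos 4,5,6,7,12,13,14,15,20,21,22,23,28,29,30,31): 0⊕1⊕0⊕1⊕1⊕0⊕1⊕1⊕0⊕0⊕0⊕1⊕0⊕1⊕1⊕1 = 1
s8 (pos 8,9,10,11,12,13,14,15,24,25,26,27,28,29,30,31): 0⊕1⊕0⊕0⊕1⊕0⊕1⊕1⊕0⊕1⊕0⊕1⊕0⊕1⊕1⊕1 = 1
s16 (pos 16,17,18,19,20,21,22,23,24,25,26,27,28,29,30,31): 1⊕0⊕0⊕1⊕0⊕0⊕0⊕1⊕0⊕1⊕0⊕1⊕0⊕1⊕1⊕1 = 0
Syndrome s16…s1 = 01110 → error at position 14.
Flip position 14: 0100101010010111001000101010111 → 0100101010010011001000101010111
Read data bits from positions 3,5,6,7,9,10,11,12,13,14,15,17,18,19,20,21,22,23,24,25,26,27,28,29,30,31: 01011001001001000101010111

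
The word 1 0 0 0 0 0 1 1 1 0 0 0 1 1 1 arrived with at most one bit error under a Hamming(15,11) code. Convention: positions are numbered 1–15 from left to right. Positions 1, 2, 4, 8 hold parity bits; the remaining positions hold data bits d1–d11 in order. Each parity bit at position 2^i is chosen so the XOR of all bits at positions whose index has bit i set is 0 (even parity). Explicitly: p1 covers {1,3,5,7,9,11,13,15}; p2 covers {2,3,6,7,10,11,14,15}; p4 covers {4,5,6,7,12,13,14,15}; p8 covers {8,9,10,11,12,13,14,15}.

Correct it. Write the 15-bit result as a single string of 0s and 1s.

s1 (pos 1,3,5,7,9,11,13,15): 1⊕0⊕0⊕1⊕1⊕0⊕1⊕1 = 1
s2 (pos 2,3,6,7,10,11,14,15): 0⊕0⊕0⊕1⊕0⊕0⊕1⊕1 = 1
s4 (pos 4,5,6,7,12,13,14,15): 0⊕0⊕0⊕1⊕0⊕1⊕1⊕1 = 0
s8 (pos 8,9,10,11,12,13,14,15): 1⊕1⊕0⊕0⊕0⊕1⊕1⊕1 = 1
Syndrome s8…s1 = 1011 → error at position 11.
Flip position 11: 100000111000111 → 100000111010111

100000111010111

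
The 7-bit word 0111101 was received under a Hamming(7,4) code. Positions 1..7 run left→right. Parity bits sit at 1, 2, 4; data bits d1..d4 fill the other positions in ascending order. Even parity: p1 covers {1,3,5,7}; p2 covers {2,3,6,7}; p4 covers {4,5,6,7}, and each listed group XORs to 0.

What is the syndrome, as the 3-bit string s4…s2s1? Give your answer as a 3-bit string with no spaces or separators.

111

s1 (pos 1,3,5,7): 0⊕1⊕1⊕1 = 1
s2 (pos 2,3,6,7): 1⊕1⊕0⊕1 = 1
s4 (pos 4,5,6,7): 1⊕1⊕0⊕1 = 1
Syndrome s4…s1 = 111 → error at position 7.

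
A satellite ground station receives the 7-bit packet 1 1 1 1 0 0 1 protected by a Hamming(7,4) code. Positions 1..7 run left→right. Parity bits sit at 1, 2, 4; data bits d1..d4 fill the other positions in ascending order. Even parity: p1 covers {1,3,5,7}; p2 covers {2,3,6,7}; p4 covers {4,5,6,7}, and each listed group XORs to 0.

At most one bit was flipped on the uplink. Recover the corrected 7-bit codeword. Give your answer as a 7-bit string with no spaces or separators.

1101001

s1 (pos 1,3,5,7): 1⊕1⊕0⊕1 = 1
s2 (pos 2,3,6,7): 1⊕1⊕0⊕1 = 1
s4 (pos 4,5,6,7): 1⊕0⊕0⊕1 = 0
Syndrome s4…s1 = 011 → error at position 3.
Flip position 3: 1111001 → 1101001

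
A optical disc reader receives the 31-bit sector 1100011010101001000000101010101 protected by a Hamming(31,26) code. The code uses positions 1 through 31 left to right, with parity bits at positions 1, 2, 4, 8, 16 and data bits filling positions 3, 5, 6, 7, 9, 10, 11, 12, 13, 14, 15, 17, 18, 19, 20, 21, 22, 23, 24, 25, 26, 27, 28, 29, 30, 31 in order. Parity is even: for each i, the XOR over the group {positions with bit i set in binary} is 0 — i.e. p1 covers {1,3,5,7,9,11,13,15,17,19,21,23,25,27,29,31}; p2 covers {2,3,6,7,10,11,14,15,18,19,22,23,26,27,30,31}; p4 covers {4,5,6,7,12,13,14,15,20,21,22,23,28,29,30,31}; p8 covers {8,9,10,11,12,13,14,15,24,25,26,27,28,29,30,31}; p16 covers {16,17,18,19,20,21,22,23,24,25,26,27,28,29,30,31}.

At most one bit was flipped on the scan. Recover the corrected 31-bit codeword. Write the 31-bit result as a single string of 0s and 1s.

s1 (pos 1,3,5,7,9,11,13,15,17,19,21,23,25,27,29,31): 1⊕0⊕0⊕1⊕1⊕1⊕1⊕0⊕0⊕0⊕0⊕1⊕1⊕1⊕1⊕1 = 0
s2 (pos 2,3,6,7,10,11,14,15,18,19,22,23,26,27,30,31): 1⊕0⊕1⊕1⊕0⊕1⊕0⊕0⊕0⊕0⊕0⊕1⊕0⊕1⊕0⊕1 = 1
s4 (pos 4,5,6,7,12,13,14,15,20,21,22,23,28,29,30,31): 0⊕0⊕1⊕1⊕0⊕1⊕0⊕0⊕0⊕0⊕0⊕1⊕0⊕1⊕0⊕1 = 0
s8 (pos 8,9,10,11,12,13,14,15,24,25,26,27,28,29,30,31): 0⊕1⊕0⊕1⊕0⊕1⊕0⊕0⊕0⊕1⊕0⊕1⊕0⊕1⊕0⊕1 = 1
s16 (pos 16,17,18,19,20,21,22,23,24,25,26,27,28,29,30,31): 1⊕0⊕0⊕0⊕0⊕0⊕0⊕1⊕0⊕1⊕0⊕1⊕0⊕1⊕0⊕1 = 0
Syndrome s16…s1 = 01010 → error at position 10.
Flip position 10: 1100011010101001000000101010101 → 1100011011101001000000101010101

1100011011101001000000101010101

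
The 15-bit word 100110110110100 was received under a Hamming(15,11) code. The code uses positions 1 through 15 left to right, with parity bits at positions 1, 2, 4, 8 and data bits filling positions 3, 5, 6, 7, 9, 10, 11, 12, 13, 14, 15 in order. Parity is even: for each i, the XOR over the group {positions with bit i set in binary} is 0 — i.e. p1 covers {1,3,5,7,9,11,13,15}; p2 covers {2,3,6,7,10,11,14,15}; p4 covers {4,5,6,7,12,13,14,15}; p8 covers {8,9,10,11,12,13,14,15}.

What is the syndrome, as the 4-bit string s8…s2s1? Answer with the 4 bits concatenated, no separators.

s1 (pos 1,3,5,7,9,11,13,15): 1⊕0⊕1⊕1⊕0⊕1⊕1⊕0 = 1
s2 (pos 2,3,6,7,10,11,14,15): 0⊕0⊕0⊕1⊕1⊕1⊕0⊕0 = 1
s4 (pos 4,5,6,7,12,13,14,15): 1⊕1⊕0⊕1⊕0⊕1⊕0⊕0 = 0
s8 (pos 8,9,10,11,12,13,14,15): 1⊕0⊕1⊕1⊕0⊕1⊕0⊕0 = 0
Syndrome s8…s1 = 0011 → error at position 3.

0011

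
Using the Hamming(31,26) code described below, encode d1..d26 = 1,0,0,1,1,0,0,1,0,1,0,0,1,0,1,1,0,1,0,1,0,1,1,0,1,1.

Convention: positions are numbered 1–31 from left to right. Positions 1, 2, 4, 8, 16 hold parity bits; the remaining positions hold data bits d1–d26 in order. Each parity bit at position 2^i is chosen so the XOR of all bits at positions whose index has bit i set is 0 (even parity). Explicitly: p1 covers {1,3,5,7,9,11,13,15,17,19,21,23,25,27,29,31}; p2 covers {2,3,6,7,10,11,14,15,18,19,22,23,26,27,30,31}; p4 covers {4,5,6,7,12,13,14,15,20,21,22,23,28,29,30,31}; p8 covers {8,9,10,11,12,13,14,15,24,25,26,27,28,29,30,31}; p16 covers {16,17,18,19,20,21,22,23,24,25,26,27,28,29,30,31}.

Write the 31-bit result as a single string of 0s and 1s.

Place data at non-parity positions: p1 p2 1 p4 0 0 1 p8 1 0 0 1 0 1 0 p16 0 1 0 1 1 0 1 0 1 0 1 1 0 1 1
p1 (pos 1,3,5,7,9,11,13,15,17,19,21,23,25,27,29,31): XOR of data positions = 1⊕0⊕1⊕1⊕0⊕0⊕0⊕0⊕0⊕1⊕1⊕1⊕1⊕0⊕1 = 0
p2 (pos 2,3,6,7,10,11,14,15,18,19,22,23,26,27,30,31): XOR of data positions = 1⊕0⊕1⊕0⊕0⊕1⊕0⊕1⊕0⊕0⊕1⊕0⊕1⊕1⊕1 = 0
p4 (pos 4,5,6,7,12,13,14,15,20,21,22,23,28,29,30,31): XOR of data positions = 0⊕0⊕1⊕1⊕0⊕1⊕0⊕1⊕1⊕0⊕1⊕1⊕0⊕1⊕1 = 1
p8 (pos 8,9,10,11,12,13,14,15,24,25,26,27,28,29,30,31): XOR of data positions = 1⊕0⊕0⊕1⊕0⊕1⊕0⊕0⊕1⊕0⊕1⊕1⊕0⊕1⊕1 = 0
p16 (pos 16,17,18,19,20,21,22,23,24,25,26,27,28,29,30,31): XOR of data positions = 0⊕1⊕0⊕1⊕1⊕0⊕1⊕0⊕1⊕0⊕1⊕1⊕0⊕1⊕1 = 1
Codeword: 0011001010010101010110101011011

0011001010010101010110101011011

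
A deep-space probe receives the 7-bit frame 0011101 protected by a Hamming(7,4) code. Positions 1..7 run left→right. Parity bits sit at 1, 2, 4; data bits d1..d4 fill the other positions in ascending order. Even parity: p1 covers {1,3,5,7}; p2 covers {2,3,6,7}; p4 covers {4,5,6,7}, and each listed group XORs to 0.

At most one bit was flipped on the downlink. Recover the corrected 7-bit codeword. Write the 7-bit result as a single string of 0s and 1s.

0011001

s1 (pos 1,3,5,7): 0⊕1⊕1⊕1 = 1
s2 (pos 2,3,6,7): 0⊕1⊕0⊕1 = 0
s4 (pos 4,5,6,7): 1⊕1⊕0⊕1 = 1
Syndrome s4…s1 = 101 → error at position 5.
Flip position 5: 0011101 → 0011001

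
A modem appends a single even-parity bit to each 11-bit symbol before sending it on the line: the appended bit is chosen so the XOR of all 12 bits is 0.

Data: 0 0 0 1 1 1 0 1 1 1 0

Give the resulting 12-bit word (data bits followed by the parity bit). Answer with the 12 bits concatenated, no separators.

XOR of the 11 data bits: 0⊕0⊕0⊕1⊕1⊕1⊕0⊕1⊕1⊕1⊕0 = 0
Parity bit = 0 (so all 12 bits XOR to 0).

000111011100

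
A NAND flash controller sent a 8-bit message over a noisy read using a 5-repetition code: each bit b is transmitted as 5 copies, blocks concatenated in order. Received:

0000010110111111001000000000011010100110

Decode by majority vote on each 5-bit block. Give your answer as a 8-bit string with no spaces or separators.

Block 1 (00000): 0 ones → 0
Block 2 (10110): 3 ones → 1
Block 3 (11111): 5 ones → 1
Block 4 (10010): 2 ones → 0
Block 5 (00000): 0 ones → 0
Block 6 (00001): 1 one → 0
Block 7 (10101): 3 ones → 1
Block 8 (00110): 2 ones → 0

01100010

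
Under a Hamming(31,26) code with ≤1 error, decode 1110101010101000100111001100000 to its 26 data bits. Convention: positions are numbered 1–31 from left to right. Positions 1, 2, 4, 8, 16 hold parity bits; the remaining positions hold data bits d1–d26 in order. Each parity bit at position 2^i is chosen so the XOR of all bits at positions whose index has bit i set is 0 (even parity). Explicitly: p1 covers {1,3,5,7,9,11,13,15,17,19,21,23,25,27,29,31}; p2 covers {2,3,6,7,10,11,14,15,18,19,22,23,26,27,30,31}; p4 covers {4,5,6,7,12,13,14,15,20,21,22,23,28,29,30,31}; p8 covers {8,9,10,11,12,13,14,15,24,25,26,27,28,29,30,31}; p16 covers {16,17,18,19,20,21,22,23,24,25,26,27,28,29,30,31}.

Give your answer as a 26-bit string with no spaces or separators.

11011010100100111001100000

s1 (pos 1,3,5,7,9,11,13,15,17,19,21,23,25,27,29,31): 1⊕1⊕1⊕1⊕1⊕1⊕1⊕0⊕1⊕0⊕1⊕0⊕1⊕0⊕0⊕0 = 0
s2 (pos 2,3,6,7,10,11,14,15,18,19,22,23,26,27,30,31): 1⊕1⊕0⊕1⊕0⊕1⊕0⊕0⊕0⊕0⊕1⊕0⊕1⊕0⊕0⊕0 = 0
s4 (pos 4,5,6,7,12,13,14,15,20,21,22,23,28,29,30,31): 0⊕1⊕0⊕1⊕0⊕1⊕0⊕0⊕1⊕1⊕1⊕0⊕0⊕0⊕0⊕0 = 0
s8 (pos 8,9,10,11,12,13,14,15,24,25,26,27,28,29,30,31): 0⊕1⊕0⊕1⊕0⊕1⊕0⊕0⊕0⊕1⊕1⊕0⊕0⊕0⊕0⊕0 = 1
s16 (pos 16,17,18,19,20,21,22,23,24,25,26,27,28,29,30,31): 0⊕1⊕0⊕0⊕1⊕1⊕1⊕0⊕0⊕1⊕1⊕0⊕0⊕0⊕0⊕0 = 0
Syndrome s16…s1 = 01000 → error at position 8.
Flip position 8: 1110101010101000100111001100000 → 1110101110101000100111001100000
Read data bits from positions 3,5,6,7,9,10,11,12,13,14,15,17,18,19,20,21,22,23,24,25,26,27,28,29,30,31: 11011010100100111001100000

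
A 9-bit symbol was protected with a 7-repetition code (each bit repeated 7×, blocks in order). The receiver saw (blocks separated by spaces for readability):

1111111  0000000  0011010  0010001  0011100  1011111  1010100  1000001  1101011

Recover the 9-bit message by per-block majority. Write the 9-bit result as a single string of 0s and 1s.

Block 1 (1111111): 7 ones → 1
Block 2 (0000000): 0 ones → 0
Block 3 (0011010): 3 ones → 0
Block 4 (0010001): 2 ones → 0
Block 5 (0011100): 3 ones → 0
Block 6 (1011111): 6 ones → 1
Block 7 (1010100): 3 ones → 0
Block 8 (1000001): 2 ones → 0
Block 9 (1101011): 5 ones → 1

100001001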